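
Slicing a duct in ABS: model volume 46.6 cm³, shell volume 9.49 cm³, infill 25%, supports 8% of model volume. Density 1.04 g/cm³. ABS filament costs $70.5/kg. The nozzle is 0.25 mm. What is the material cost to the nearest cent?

Volume inside the shell = 46.6 − 9.49 = 37.11 cm³.
Deposited infill = 0.25 × 37.11, so 9.2775 cm³.
Support: 0.08 × 46.6 → 3.728 cm³.
Total printed volume = 9.49 + 9.2775 + 3.728, so 22.4955 cm³.
Mass = 22.4955 × 1.04 = 23.39532 g.
At $70.5/kg: 23.39532/1000 × 70.5 = $1.65.

$1.65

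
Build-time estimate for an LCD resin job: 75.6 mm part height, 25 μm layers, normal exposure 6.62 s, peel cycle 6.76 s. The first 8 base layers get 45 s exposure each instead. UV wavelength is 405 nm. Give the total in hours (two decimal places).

Layer count = ceil(75.6 / 0.025) = 3024.
Base layers = 8 × (45 + 6.76) = 414.08 s.
Normal layers = 3016 × (6.62 + 6.76), so 40354.08 s.
Total = 414.08 + 40354.08 = 40768.16 s = 11.32 hours.

11.32 hours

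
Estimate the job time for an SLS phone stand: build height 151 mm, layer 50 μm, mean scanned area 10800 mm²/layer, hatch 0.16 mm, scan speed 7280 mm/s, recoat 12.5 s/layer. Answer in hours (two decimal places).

18.26 hours

Layer count = ceil(151 / 0.05) = 3020.
Per-layer scan distance = 10800 / 0.16 = 67500 mm.
Per-layer scan time = 67500 / 7280, so 9.272 s.
Time per layer: 9.272 + 12.5 → 21.772 s.
Build time = 3020 × 21.772 = 65751.44 s = 18.26 hours.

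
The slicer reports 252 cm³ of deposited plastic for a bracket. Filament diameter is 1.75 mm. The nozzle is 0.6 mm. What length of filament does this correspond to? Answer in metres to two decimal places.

104.77 m

A = π r² = π × 0.875² = 2.4053 mm².
L = 252000 mm³ / 2.4053 mm² = 104768.64 mm, i.e. 104.77 m.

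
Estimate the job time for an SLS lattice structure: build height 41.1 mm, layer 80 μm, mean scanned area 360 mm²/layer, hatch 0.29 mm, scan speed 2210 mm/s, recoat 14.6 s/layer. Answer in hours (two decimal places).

Layer count = ceil(41.1 / 0.08) = 514.
Per-layer scan distance: 360 / 0.29 → 1241.4 mm.
Per-layer scan time = 1241.4 / 2210 = 0.5617 s.
Time per layer = 0.5617 + 14.6, so 15.1617 s.
Build time = 514 × 15.1617 = 7793.1138 s = 2.16 hours.

2.16 hours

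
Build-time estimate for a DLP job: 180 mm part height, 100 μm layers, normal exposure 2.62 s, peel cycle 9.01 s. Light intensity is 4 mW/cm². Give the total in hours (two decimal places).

Number of layers: 180 / 0.1 → 1800 (rounded up).
Each layer takes: 2.62 + 9.01 → 11.63 s.
Total = 1800 × 11.63 = 20934 s = 5.82 hours.

5.82 hours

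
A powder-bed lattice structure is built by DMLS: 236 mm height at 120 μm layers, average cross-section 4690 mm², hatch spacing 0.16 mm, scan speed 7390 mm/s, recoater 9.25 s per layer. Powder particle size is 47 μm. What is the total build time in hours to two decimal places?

Number of layers: 236 / 0.12 → 1967 (rounded up).
Per-layer scan distance = 4690 / 0.16 = 29312.5 mm.
Scan time per layer: 29312.5 / 7390 → 3.9665 s.
Layer cycle = 3.9665 + 9.25, so 13.2165 s.
Build time = 1967 × 13.2165 = 25996.8555 s = 7.22 hours.

7.22 hours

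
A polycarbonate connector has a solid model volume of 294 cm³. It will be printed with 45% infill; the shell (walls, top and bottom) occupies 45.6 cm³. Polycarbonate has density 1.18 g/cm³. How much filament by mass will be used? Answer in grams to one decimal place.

185.7 g

Volume inside the shell = 294 − 45.6 = 248.4 cm³.
Infill deposited = 0.45 × 248.4, so 111.78 cm³.
Deposited volume = 45.6 + 111.78, so 157.38 cm³.
Mass: 157.38 × 1.18 → 185.7084 g.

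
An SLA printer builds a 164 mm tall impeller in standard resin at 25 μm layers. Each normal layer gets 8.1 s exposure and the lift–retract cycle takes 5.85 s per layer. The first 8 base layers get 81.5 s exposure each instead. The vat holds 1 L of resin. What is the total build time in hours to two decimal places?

25.58 hours

Layer count = ceil(164 / 0.025) = 6560.
Bottom layers = 8 × (81.5 + 5.85), so 698.8 s.
Normal layers: 6552 × (8.1 + 5.85) → 91400.4 s.
Sum: 698.8 + 91400.4 = 92099.2 s → 25.58 hours.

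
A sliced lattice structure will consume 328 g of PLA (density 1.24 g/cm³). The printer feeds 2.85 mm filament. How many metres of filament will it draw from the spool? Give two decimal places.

Extruded volume: 328/1.24 = 264.5161 cm³ (264516.1 mm³).
A = π r² = π × 1.425² = 6.3794 mm².
Length = 264516.1 / 6.3794 = 41464.1 mm = 41.46 m.

41.46 m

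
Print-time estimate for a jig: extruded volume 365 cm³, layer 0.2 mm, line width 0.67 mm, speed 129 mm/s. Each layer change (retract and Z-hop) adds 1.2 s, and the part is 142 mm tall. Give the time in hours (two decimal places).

6.10 hours

Bead cross-section: 0.2 × 0.67 → 0.134 mm².
Path length: 365000 mm³ / 0.134 mm² → 2723880.6 mm.
Print-move time = 2723880.6 / 129, so 21115.4 s.
Layer count = ceil(142 / 0.2) = 710.
Layer-change overhead = 710 × 1.2, so 852 s.
Total = 21115.4 + 852 = 21967.4 s = 6.10 hours.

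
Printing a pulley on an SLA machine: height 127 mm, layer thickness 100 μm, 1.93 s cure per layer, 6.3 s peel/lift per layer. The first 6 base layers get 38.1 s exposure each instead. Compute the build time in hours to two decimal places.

2.96 hours

Layers = ⌈127/0.1⌉ = 1270.
Bottom layers = 6 × (38.1 + 6.3), so 266.4 s.
Regular layers: 1264 × (1.93 + 6.3) → 10402.72 s.
Total = 266.4 + 10402.72 = 10669.12 s = 2.96 hours.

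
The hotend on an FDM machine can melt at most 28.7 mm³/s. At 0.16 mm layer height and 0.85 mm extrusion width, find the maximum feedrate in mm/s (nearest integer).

211 mm/s

Extrusion cross-section = 0.16 × 0.85, so 0.136 mm².
v_max = Q/A = 28.7/0.136 = 211.03 mm/s → 211 mm/s.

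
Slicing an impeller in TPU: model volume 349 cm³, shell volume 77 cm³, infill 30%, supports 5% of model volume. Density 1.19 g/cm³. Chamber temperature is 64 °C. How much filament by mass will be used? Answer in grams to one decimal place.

Volume inside the shell: 349 − 77 → 272 cm³.
Deposited infill = 0.30 × 272 = 81.6 cm³.
Support = 0.05 × 349 = 17.45 cm³.
Total printed volume = 77 + 81.6 + 17.45, so 176.05 cm³.
Mass = 176.05 × 1.19, so 209.4995 g.

209.5 g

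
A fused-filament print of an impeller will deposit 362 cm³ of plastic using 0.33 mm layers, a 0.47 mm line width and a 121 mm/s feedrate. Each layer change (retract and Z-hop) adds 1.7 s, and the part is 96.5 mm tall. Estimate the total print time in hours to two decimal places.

Line area = 0.33 × 0.47, so 0.1551 mm².
Total extruded path = 362000/0.1551 = 2333978.1 mm.
Time extruding = 2333978.1 / 121, so 19289.1 s.
Number of layers: 96.5 / 0.33 → 293 (rounded up).
Layer-change overhead = 293 × 1.7 = 498.1 s.
Total = 19289.1 + 498.1 = 19787.2 s = 5.50 hours.

5.50 hours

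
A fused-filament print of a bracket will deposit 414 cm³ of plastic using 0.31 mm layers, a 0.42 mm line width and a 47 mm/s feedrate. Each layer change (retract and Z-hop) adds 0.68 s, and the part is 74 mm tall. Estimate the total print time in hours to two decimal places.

Line area = 0.31 × 0.42, so 0.1302 mm².
Toolpath length = 414 cm³ / 0.1302 mm² = 414000 / 0.1302 = 3179723.5 mm.
Time extruding = 3179723.5 / 47, so 67653.7 s.
Layer count = ceil(74 / 0.31) = 239.
Layer-change overhead: 239 × 0.68 → 162.52 s.
Altogether 67653.7 + 162.52 = 67816.22 s, i.e. 18.84 hours.

18.84 hours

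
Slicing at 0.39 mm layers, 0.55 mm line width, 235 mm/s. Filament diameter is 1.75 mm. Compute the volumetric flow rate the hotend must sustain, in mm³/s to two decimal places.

Extrusion cross-section = 0.39 × 0.55 = 0.2145 mm².
Q = v·A = 235 × 0.2145 = 50.41 mm³/s.

50.41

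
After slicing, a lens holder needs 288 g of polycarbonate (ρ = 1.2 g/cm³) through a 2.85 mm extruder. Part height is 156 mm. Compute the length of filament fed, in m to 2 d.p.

37.62 m

Extruded volume: 288/1.2 = 240 cm³ (240000 mm³).
Cross-section of 2.85 mm filament: π·(2.85/2)² = 6.3794 mm².
Length = 240000 / 6.3794 = 37621.09 mm = 37.62 m.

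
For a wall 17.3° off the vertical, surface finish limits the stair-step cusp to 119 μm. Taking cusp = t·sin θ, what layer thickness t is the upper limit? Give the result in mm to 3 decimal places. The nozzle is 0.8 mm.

0.400 mm

sin(17.3°) = 0.2974; t_max = 0.119/0.2974 = 0.400 mm.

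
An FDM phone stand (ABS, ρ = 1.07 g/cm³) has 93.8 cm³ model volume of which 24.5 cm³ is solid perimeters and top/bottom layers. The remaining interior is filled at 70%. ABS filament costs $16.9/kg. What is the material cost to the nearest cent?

Volume inside the shell: 93.8 − 24.5 → 69.3 cm³.
Infill volume = 0.70 × 69.3 = 48.51 cm³.
Deposited volume = 24.5 + 48.51 = 73.01 cm³.
Mass = 73.01 × 1.07, so 78.1207 g.
At $16.9/kg: 78.1207/1000 × 16.9 = $1.32.

$1.32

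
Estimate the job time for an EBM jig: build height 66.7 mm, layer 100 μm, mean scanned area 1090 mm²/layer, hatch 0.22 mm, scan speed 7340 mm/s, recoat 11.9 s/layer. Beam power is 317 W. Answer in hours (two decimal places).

2.33 hours

Layers = ⌈66.7/0.1⌉ = 667.
Scan path per layer = 1090 / 0.22, so 4954.5 mm.
Scan time per layer = 4954.5 / 7340 = 0.675 s.
Layer cycle = 0.675 + 11.9, so 12.575 s.
Total: 667 × 12.575 s = 8387.525 s → 2.33 hours.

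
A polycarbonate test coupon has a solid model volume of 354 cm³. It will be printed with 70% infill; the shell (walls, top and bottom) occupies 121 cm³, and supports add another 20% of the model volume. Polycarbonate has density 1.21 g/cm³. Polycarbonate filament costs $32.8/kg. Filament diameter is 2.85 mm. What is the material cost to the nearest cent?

Interior volume: 354 − 121 → 233 cm³.
Infill deposited: 0.70 × 233 → 163.1 cm³.
Support = 0.20 × 354 = 70.8 cm³.
Total extruded: 121 + 163.1 + 70.8 → 354.9 cm³.
Mass = 354.9 × 1.21 = 429.429 g.
At $32.8/kg: 429.429/1000 × 32.8 = $14.09.

$14.09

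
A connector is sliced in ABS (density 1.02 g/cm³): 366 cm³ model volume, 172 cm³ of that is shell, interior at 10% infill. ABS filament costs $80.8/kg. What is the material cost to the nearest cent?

Volume inside the shell = 366 − 172, so 194 cm³.
Infill volume = 0.10 × 194 = 19.4 cm³.
Deposited volume: 172 + 19.4 → 191.4 cm³.
Mass = 191.4 × 1.02 = 195.228 g.
Cost = 195.228 g / 1000 × $80.8/kg = $15.77.

$15.77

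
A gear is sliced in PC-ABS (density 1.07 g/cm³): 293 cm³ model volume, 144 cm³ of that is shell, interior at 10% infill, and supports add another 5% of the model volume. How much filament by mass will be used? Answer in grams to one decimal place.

185.7 g

Interior volume = 293 − 144, so 149 cm³.
Infill volume = 0.10 × 149 = 14.9 cm³.
Support = 0.05 × 293, so 14.65 cm³.
Total printed volume = 144 + 14.9 + 14.65 = 173.55 cm³.
Mass: 173.55 × 1.07 → 185.6985 g.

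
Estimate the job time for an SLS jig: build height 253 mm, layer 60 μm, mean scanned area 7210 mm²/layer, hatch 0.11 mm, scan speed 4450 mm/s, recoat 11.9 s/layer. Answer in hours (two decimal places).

31.19 hours

Number of layers: 253 / 0.06 → 4217 (rounded up).
Hatch length per layer: 7210 / 0.11 → 65545.5 mm.
Scan time per layer: 65545.5 / 4450 → 14.7293 s.
Time per layer = 14.7293 + 11.9, so 26.6293 s.
Total: 4217 × 26.6293 s = 112295.7581 s → 31.19 hours.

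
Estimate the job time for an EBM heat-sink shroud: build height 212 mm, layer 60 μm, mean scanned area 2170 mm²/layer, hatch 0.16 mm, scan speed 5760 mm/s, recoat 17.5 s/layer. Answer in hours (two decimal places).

Layers = ⌈212/0.06⌉ = 3534.
Hatch length per layer = 2170 / 0.16 = 13562.5 mm.
Per-layer scan time: 13562.5 / 5760 → 2.3546 s.
Layer cycle = 2.3546 + 17.5, so 19.8546 s.
Total: 3534 × 19.8546 s = 70166.1564 s → 19.49 hours.

19.49 hours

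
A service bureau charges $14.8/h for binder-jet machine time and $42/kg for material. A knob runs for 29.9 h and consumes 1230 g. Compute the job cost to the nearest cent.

$494.18

Machine-time cost = 14.8 × 29.9, so $442.52.
Material charge = 42 × 1230/1000 = $51.66.
Total = 442.52 + 51.66 = $494.18.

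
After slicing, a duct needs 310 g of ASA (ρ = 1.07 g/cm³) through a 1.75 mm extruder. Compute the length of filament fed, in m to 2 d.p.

120.45 m

Extruded volume: 310/1.07 = 289.7196 cm³ (289719.6 mm³).
Filament cross-section = π × (1.75/2)² = 2.4053 mm².
Length = 289719.6 / 2.4053 = 120450.51 mm = 120.45 m.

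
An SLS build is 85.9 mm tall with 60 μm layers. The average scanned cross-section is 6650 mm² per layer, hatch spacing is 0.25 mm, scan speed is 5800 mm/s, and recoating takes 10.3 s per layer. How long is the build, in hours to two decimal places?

5.92 hours

Layers = ⌈85.9/0.06⌉ = 1432.
Per-layer scan distance = 6650 / 0.25 = 26600 mm.
Per-layer scan time = 26600 / 5800 = 4.5862 s.
Time per layer: 4.5862 + 10.3 → 14.8862 s.
Total: 1432 × 14.8862 s = 21317.0384 s → 5.92 hours.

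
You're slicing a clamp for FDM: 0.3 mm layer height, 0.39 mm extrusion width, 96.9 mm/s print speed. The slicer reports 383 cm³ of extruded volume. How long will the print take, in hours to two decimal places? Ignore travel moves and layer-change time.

Extrusion cross-section = 0.3 × 0.39 = 0.117 mm².
Path length: 383000 mm³ / 0.117 mm² → 3273504.3 mm.
Print-move time = 3273504.3 / 96.9, so 33782.3 s.
33782.3 s = 9.38 hours.

9.38 hours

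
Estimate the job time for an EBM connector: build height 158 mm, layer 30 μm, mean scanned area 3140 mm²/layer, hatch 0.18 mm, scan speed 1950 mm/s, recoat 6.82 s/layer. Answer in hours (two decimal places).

Layer count = ceil(158 / 0.03) = 5267.
Scan path per layer: 3140 / 0.18 → 17444.4 mm.
Beam time per layer = 17444.4 / 1950 = 8.9458 s.
Per-layer time = 8.9458 + 6.82 = 15.7658 s.
5267 layers × 15.7658 s/layer = 83038.4686 s, i.e. 23.07 hours.

23.07 hours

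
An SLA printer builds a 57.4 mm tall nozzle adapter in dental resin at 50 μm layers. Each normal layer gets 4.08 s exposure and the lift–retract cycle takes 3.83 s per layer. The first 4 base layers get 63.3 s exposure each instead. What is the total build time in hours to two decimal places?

2.59 hours

Layers = ⌈57.4/0.05⌉ = 1148.
Bottom layers = 4 × (63.3 + 3.83) = 268.52 s.
Remaining layers: 1144 × (4.08 + 3.83) → 9049.04 s.
Total = 268.52 + 9049.04 = 9317.56 s = 2.59 hours.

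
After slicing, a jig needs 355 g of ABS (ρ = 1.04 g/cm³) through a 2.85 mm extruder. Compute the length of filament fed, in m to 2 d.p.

53.51 m

Extruded volume: 355/1.04 = 341.3462 cm³ (341346.2 mm³).
Filament cross-section = π × (2.85/2)² = 6.3794 mm².
Length = 341346.2 / 6.3794 = 53507.57 mm = 53.51 m.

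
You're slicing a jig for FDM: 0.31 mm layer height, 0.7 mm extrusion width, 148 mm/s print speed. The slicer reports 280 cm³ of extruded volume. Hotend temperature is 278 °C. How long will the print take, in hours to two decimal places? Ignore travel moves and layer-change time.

2.42 hours

Bead cross-section: 0.31 × 0.7 → 0.217 mm².
Path length: 280000 mm³ / 0.217 mm² → 1290322.6 mm.
Time extruding = 1290322.6 / 148, so 8718.4 s.
In the requested units: 8718.4 s = 2.42 hours.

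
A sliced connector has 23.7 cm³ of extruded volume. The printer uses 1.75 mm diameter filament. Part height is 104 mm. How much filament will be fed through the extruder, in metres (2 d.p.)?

9.85 m

Filament cross-section = π × (1.75/2)² = 2.4053 mm².
L = 23700 mm³ / 2.4053 mm² = 9853.24 mm, i.e. 9.85 m.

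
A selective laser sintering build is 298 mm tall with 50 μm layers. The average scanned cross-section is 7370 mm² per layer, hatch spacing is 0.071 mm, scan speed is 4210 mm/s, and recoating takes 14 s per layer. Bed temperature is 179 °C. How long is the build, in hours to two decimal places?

Layers = ⌈298/0.05⌉ = 5960.
Scan path per layer: 7370 / 0.071 → 103802.8 mm.
Scan time per layer = 103802.8 / 4210 = 24.6562 s.
Layer cycle = 24.6562 + 14, so 38.6562 s.
5960 layers × 38.6562 s/layer = 230390.952 s, i.e. 64.00 hours.

64.00 hours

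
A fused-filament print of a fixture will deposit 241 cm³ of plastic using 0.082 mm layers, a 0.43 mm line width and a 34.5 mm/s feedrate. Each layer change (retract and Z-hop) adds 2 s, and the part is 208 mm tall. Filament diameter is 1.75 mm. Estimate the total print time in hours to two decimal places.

Line area = 0.082 × 0.43, so 0.03526 mm².
Total extruded path = 241000/0.03526 = 6834940.4 mm.
Time extruding = 6834940.4 / 34.5 = 198114.2 s.
Layer count = ceil(208 / 0.082) = 2537.
Z-hop total = 2537 × 2, so 5074 s.
Total = 198114.2 + 5074 = 203188.2 s = 56.44 hours.

56.44 hours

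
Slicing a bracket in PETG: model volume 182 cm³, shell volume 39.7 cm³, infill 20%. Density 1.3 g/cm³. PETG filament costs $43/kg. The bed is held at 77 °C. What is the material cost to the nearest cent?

$3.81

Volume inside the shell = 182 − 39.7, so 142.3 cm³.
Infill volume = 0.20 × 142.3 = 28.46 cm³.
Total printed volume = 39.7 + 28.46 = 68.16 cm³.
Mass = 68.16 × 1.3 = 88.608 g.
At $43/kg: 88.608/1000 × 43 = $3.81.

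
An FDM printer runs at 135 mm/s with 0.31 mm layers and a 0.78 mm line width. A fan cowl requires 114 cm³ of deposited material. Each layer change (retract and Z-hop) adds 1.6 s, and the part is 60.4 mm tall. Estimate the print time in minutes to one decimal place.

Bead cross-section = 0.31 × 0.78 = 0.2418 mm².
Path length: 114000 mm³ / 0.2418 mm² → 471464 mm.
Extrusion time = 471464 / 135, so 3492.3 s.
Number of layers: 60.4 / 0.31 → 195 (rounded up).
Layer-change overhead: 195 × 1.6 → 312 s.
Total = 3492.3 + 312 = 3804.3 s = 63.4 minutes.

63.4 minutes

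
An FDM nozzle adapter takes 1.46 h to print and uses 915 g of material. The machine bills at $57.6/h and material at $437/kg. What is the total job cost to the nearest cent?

$483.95

Machine cost: 57.6 × 1.46 → $84.096.
Material cost: 437 × 915/1000 → $399.855.
Job cost: 84.096 + 399.855 = 483.951 ≈ $483.95.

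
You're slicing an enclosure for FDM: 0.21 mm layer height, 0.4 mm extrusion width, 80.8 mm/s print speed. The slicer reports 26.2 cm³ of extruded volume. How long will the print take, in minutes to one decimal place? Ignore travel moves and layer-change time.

64.3 minutes

Extrusion cross-section = 0.21 × 0.4 = 0.084 mm².
Toolpath length = 26.2 cm³ / 0.084 mm² = 26200 / 0.084 = 311904.8 mm.
Time extruding: 311904.8 / 80.8 → 3860.2 s.
3860.2 s = 64.3 minutes.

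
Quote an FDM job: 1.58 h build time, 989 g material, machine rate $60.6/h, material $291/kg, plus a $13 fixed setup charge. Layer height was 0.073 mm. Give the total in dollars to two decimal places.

$396.55

Machine-time cost = 60.6 × 1.58 = $95.748.
Material charge: 291 × 989/1000 → $287.799.
Adding setup: 95.748 + 287.799 + 13 → 396.547 ≈ $396.55.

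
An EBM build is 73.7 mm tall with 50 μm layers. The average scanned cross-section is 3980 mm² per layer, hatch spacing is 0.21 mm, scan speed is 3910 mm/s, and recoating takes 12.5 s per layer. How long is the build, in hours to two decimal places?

Layers = ⌈73.7/0.05⌉ = 1474.
Per-layer scan distance: 3980 / 0.21 → 18952.4 mm.
Beam time per layer = 18952.4 / 3910, so 4.8472 s.
Layer cycle: 4.8472 + 12.5 → 17.3472 s.
Build time = 1474 × 17.3472 = 25569.7728 s = 7.10 hours.

7.10 hours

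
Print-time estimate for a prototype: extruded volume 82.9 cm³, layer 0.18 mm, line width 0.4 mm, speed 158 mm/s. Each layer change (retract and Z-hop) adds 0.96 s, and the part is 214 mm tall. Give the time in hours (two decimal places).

2.34 hours

Extrusion cross-section = 0.18 × 0.4, so 0.072 mm².
Toolpath length = 82.9 cm³ / 0.072 mm² = 82900 / 0.072 = 1151388.9 mm.
Time extruding: 1151388.9 / 158 → 7287.3 s.
Number of layers: 214 / 0.18 → 1189 (rounded up).
Non-print overhead = 1189 × 0.96 = 1141.44 s.
Altogether 7287.3 + 1141.44 = 8428.74 s, i.e. 2.34 hours.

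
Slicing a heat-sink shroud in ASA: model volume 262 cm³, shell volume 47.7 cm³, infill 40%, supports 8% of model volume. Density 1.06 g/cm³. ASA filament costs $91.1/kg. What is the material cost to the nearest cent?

Volume inside the shell = 262 − 47.7, so 214.3 cm³.
Infill volume: 0.40 × 214.3 → 85.72 cm³.
Support = 0.08 × 262 = 20.96 cm³.
Total printed volume: 47.7 + 85.72 + 20.96 → 154.38 cm³.
Mass = 154.38 × 1.06, so 163.6428 g.
Cost = 163.6428 g / 1000 × $91.1/kg = $14.91.

$14.91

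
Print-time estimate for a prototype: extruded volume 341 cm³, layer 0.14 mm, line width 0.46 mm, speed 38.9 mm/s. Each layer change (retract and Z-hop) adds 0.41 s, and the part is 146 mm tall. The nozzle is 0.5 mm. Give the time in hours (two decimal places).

37.93 hours

Line area = 0.14 × 0.46 = 0.0644 mm².
Path length: 341000 mm³ / 0.0644 mm² → 5295031.1 mm.
Extrusion time = 5295031.1 / 38.9 = 136119.1 s.
Layer count = ceil(146 / 0.14) = 1043.
Layer-change overhead: 1043 × 0.41 → 427.63 s.
Altogether 136119.1 + 427.63 = 136546.73 s, i.e. 37.93 hours.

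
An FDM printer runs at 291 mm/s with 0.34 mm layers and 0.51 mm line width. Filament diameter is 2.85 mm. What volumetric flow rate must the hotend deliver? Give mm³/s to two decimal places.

Extrusion cross-section = 0.34 × 0.51, so 0.1734 mm².
Q = v·A = 291 × 0.1734 = 50.46 mm³/s.

50.46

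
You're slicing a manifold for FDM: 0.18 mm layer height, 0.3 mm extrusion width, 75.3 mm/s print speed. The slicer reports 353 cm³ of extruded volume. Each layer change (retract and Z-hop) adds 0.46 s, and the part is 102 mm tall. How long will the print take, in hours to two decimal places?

24.19 hours

Line area = 0.18 × 0.3, so 0.054 mm².
Path length: 353000 mm³ / 0.054 mm² → 6537037 mm.
Time extruding: 6537037 / 75.3 → 86813.2 s.
Layers = ⌈102/0.18⌉ = 567.
Layer-change overhead = 567 × 0.46 = 260.82 s.
Altogether 86813.2 + 260.82 = 87074.02 s, i.e. 24.19 hours.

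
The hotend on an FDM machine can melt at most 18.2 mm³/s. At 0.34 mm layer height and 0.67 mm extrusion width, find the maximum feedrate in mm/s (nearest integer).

80 mm/s

A = 0.34 × 0.67, so 0.2278 mm².
v_max = Q/A = 18.2/0.2278 = 79.89 mm/s → 80 mm/s.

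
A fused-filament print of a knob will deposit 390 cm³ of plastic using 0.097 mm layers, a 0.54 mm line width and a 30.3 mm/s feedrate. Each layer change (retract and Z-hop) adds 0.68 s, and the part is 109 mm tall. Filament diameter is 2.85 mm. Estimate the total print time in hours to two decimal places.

68.47 hours

Line area = 0.097 × 0.54, so 0.05238 mm².
Path length: 390000 mm³ / 0.05238 mm² → 7445589.9 mm.
Print-move time: 7445589.9 / 30.3 → 245729 s.
Layers = ⌈109/0.097⌉ = 1124.
Non-print overhead: 1124 × 0.68 → 764.32 s.
Altogether 245729 + 764.32 = 246493.32 s, i.e. 68.47 hours.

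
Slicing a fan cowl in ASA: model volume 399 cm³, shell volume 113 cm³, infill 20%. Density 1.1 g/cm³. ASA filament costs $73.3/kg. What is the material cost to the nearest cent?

$13.72

Volume inside the shell: 399 − 113 → 286 cm³.
Deposited infill = 0.20 × 286, so 57.2 cm³.
Deposited volume = 113 + 57.2 = 170.2 cm³.
Mass: 170.2 × 1.1 → 187.22 g.
At $73.3/kg: 187.22/1000 × 73.3 = $13.72.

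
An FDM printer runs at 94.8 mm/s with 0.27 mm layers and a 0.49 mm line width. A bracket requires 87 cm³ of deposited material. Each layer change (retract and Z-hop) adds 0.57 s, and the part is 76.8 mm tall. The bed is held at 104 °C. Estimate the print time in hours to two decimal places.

1.97 hours

Line area = 0.27 × 0.49, so 0.1323 mm².
Total extruded path = 87000/0.1323 = 657596.4 mm.
Extrusion time = 657596.4 / 94.8 = 6936.7 s.
Number of layers: 76.8 / 0.27 → 285 (rounded up).
Z-hop total = 285 × 0.57 = 162.45 s.
Total = 6936.7 + 162.45 = 7099.15 s = 1.97 hours.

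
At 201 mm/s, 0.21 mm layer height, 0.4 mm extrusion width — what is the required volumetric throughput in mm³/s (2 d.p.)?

16.88

A = 0.21 × 0.4 = 0.084 mm².
Q = v·A = 201 × 0.084 = 16.88 mm³/s.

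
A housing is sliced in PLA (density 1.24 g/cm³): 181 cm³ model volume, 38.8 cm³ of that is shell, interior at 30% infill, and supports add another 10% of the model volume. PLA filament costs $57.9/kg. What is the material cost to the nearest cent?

Infill region = 181 − 38.8 = 142.2 cm³.
Infill deposited = 0.30 × 142.2, so 42.66 cm³.
Support: 0.10 × 181 → 18.1 cm³.
Total printed volume = 38.8 + 42.66 + 18.1, so 99.56 cm³.
Mass = 99.56 × 1.24, so 123.4544 g.
At $57.9/kg: 123.4544/1000 × 57.9 = $7.15.

$7.15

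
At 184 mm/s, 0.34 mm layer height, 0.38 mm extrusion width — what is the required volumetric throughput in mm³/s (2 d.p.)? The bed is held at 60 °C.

Extrusion cross-section = 0.34 × 0.38 = 0.1292 mm².
Volumetric flow = 184 × 0.1292 = 23.77 mm³/s.

23.77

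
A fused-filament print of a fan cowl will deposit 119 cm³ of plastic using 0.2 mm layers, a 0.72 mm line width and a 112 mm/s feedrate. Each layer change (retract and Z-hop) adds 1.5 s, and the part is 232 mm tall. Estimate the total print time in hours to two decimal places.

2.53 hours

Line area = 0.2 × 0.72, so 0.144 mm².
Toolpath length = 119 cm³ / 0.144 mm² = 119000 / 0.144 = 826388.9 mm.
Print-move time: 826388.9 / 112 → 7378.5 s.
Layer count = ceil(232 / 0.2) = 1160.
Z-hop total = 1160 × 1.5, so 1740 s.
Altogether 7378.5 + 1740 = 9118.5 s, i.e. 2.53 hours.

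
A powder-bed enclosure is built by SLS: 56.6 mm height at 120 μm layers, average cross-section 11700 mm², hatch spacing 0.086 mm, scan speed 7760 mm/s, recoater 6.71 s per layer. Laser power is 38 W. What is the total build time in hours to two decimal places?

Layers = ⌈56.6/0.12⌉ = 472.
Scan path per layer: 11700 / 0.086 → 136046.5 mm.
Scan time per layer: 136046.5 / 7760 → 17.5318 s.
Per-layer time = 17.5318 + 6.71 = 24.2418 s.
472 layers × 24.2418 s/layer = 11442.1296 s, i.e. 3.18 hours.

3.18 hours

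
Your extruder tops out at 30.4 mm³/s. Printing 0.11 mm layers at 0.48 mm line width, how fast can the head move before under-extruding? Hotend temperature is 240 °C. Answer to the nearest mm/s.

576 mm/s

Bead cross-section = 0.11 × 0.48 = 0.0528 mm².
Max speed = 30.4 / 0.0528 = 575.76 ≈ 576 mm/s.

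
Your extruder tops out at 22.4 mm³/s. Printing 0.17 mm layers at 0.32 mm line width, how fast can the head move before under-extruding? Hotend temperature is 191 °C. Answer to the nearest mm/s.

Extrusion cross-section = 0.17 × 0.32, so 0.0544 mm².
v_max = Q/A = 22.4/0.0544 = 411.76 mm/s → 412 mm/s.

412 mm/s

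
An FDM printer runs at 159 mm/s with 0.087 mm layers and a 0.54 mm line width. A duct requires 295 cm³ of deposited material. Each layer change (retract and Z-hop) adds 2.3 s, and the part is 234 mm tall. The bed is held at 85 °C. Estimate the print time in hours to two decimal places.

12.69 hours

Line area = 0.087 × 0.54, so 0.04698 mm².
Total extruded path = 295000/0.04698 = 6279267.8 mm.
Time extruding: 6279267.8 / 159 → 39492.3 s.
Layers = ⌈234/0.087⌉ = 2690.
Z-hop total = 2690 × 2.3 = 6187 s.
Altogether 39492.3 + 6187 = 45679.3 s, i.e. 12.69 hours.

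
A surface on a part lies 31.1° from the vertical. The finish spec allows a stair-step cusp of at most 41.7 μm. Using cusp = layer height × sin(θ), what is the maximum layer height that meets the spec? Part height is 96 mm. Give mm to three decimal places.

0.081 mm

Layer height = cusp / sin(31.1°) = 0.0417 / 0.5165 = 0.081 mm.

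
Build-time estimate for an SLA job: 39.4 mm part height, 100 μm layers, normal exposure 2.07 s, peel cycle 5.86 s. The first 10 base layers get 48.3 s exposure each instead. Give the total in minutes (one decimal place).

Layers = ⌈39.4/0.1⌉ = 394.
Base layers = 10 × (48.3 + 5.86), so 541.6 s.
Normal layers = 384 × (2.07 + 5.86), so 3045.12 s.
Sum: 541.6 + 3045.12 = 3586.72 s → 59.8 minutes.

59.8 minutes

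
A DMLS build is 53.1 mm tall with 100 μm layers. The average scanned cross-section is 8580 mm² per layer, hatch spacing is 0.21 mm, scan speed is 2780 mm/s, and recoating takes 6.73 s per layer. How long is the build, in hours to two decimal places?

3.16 hours

Layer count = ceil(53.1 / 0.1) = 531.
Hatch length per layer = 8580 / 0.21, so 40857.1 mm.
Per-layer scan time = 40857.1 / 2780, so 14.6968 s.
Time per layer = 14.6968 + 6.73 = 21.4268 s.
531 layers × 21.4268 s/layer = 11377.6308 s, i.e. 3.16 hours.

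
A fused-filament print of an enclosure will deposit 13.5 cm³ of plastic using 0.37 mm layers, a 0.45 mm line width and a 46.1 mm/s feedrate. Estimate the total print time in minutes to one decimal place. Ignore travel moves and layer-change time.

29.3 minutes

Line area: 0.37 × 0.45 → 0.1665 mm².
Path length: 13500 mm³ / 0.1665 mm² → 81081.1 mm.
Extrusion time = 81081.1 / 46.1, so 1758.8 s.
Converting: 1758.8 s = 29.3 minutes.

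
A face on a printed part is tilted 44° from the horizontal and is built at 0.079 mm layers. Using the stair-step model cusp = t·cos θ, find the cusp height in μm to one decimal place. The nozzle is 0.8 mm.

Cusp = layer height × cos(44°) = 0.079 × 0.7193 = 0.056825 mm = 56.8 μm.

56.8 μm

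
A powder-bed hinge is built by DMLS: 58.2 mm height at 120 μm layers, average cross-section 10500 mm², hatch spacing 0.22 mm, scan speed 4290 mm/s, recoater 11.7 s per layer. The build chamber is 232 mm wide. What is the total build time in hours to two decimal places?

3.08 hours

Layer count = ceil(58.2 / 0.12) = 485.
Scan path per layer = 10500 / 0.22 = 47727.3 mm.
Scan time per layer = 47727.3 / 4290 = 11.1252 s.
Layer cycle = 11.1252 + 11.7, so 22.8252 s.
485 layers × 22.8252 s/layer = 11070.222 s, i.e. 3.08 hours.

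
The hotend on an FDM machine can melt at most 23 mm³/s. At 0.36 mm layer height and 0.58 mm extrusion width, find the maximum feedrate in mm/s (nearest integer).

Bead cross-section: 0.36 × 0.58 → 0.2088 mm².
Max speed = 23 / 0.2088 = 110.15 ≈ 110 mm/s.

110 mm/s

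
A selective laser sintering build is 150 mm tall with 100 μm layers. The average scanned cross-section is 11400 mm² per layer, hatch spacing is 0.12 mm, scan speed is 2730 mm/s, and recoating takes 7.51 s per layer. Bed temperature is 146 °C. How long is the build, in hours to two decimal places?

Layers = ⌈150/0.1⌉ = 1500.
Hatch length per layer = 11400 / 0.12, so 95000 mm.
Per-layer scan time = 95000 / 2730 = 34.7985 s.
Layer cycle = 34.7985 + 7.51 = 42.3085 s.
Build time = 1500 × 42.3085 = 63462.75 s = 17.63 hours.

17.63 hours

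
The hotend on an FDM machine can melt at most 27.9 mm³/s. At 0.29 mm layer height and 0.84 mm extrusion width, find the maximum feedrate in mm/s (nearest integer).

Extrusion cross-section: 0.29 × 0.84 → 0.2436 mm².
Max speed = 27.9 / 0.2436 = 114.53 ≈ 115 mm/s.

115 mm/s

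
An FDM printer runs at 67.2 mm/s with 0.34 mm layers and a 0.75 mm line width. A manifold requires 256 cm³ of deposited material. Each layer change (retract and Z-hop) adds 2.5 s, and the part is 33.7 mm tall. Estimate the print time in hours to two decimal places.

4.22 hours

Line area: 0.34 × 0.75 → 0.255 mm².
Total extruded path = 256000/0.255 = 1003921.6 mm.
Extrusion time = 1003921.6 / 67.2 = 14939.3 s.
Number of layers: 33.7 / 0.34 → 100 (rounded up).
Non-print overhead: 100 × 2.5 → 250 s.
Total = 14939.3 + 250 = 15189.3 s = 4.22 hours.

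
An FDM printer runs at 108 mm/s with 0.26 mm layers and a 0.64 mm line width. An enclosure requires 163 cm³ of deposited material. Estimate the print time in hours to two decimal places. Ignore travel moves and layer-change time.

2.52 hours

Bead cross-section = 0.26 × 0.64 = 0.1664 mm².
Total extruded path = 163000/0.1664 = 979567.3 mm.
Print-move time = 979567.3 / 108, so 9070.1 s.
In the requested units: 9070.1 s = 2.52 hours.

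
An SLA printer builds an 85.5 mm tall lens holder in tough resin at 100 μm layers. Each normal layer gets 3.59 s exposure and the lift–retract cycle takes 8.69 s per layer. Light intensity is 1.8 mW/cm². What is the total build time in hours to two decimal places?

2.92 hours

Number of layers: 85.5 / 0.1 → 855 (rounded up).
Cycle time = 3.59 + 8.69, so 12.28 s.
Total = 855 × 12.28 = 10499.4 s = 2.92 hours.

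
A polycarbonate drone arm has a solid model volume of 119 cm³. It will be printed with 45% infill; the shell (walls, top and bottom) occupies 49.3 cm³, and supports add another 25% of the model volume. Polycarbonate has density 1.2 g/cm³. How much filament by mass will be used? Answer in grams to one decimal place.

132.5 g

Volume inside the shell: 119 − 49.3 → 69.7 cm³.
Deposited infill: 0.45 × 69.7 → 31.365 cm³.
Support = 0.25 × 119 = 29.75 cm³.
Total printed volume = 49.3 + 31.365 + 29.75 = 110.415 cm³.
Mass: 110.415 × 1.2 → 132.498 g.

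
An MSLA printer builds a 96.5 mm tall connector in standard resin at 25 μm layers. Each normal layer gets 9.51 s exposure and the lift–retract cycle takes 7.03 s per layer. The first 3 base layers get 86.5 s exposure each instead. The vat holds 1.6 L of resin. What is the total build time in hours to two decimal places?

Layer count = ceil(96.5 / 0.025) = 3860.
Burn-in layers = 3 × (86.5 + 7.03) = 280.59 s.
Regular layers = 3857 × (9.51 + 7.03) = 63794.78 s.
Total = 280.59 + 63794.78 = 64075.37 s = 17.80 hours.

17.80 hours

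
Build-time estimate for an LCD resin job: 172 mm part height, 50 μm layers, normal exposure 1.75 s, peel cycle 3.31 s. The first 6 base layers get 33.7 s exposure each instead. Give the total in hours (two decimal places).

4.89 hours

Layers = ⌈172/0.05⌉ = 3440.
Bottom layers: 6 × (33.7 + 3.31) → 222.06 s.
Normal layers: 3434 × (1.75 + 3.31) → 17376.04 s.
Sum: 222.06 + 17376.04 = 17598.1 s → 4.89 hours.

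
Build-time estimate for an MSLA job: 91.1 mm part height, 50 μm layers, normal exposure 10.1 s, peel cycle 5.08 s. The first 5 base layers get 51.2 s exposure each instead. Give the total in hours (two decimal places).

7.74 hours

Layer count = ceil(91.1 / 0.05) = 1822.
Bottom layers: 5 × (51.2 + 5.08) → 281.4 s.
Remaining layers = 1817 × (10.1 + 5.08) = 27582.06 s.
Sum: 281.4 + 27582.06 = 27863.46 s → 7.74 hours.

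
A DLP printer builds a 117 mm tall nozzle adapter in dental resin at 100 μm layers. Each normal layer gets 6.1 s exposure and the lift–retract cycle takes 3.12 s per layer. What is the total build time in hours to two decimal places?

Layers = ⌈117/0.1⌉ = 1170.
Per-layer time = 6.1 + 3.12 = 9.22 s.
Build time: 1170 × 9.22 s = 10787.4 s, i.e. 3.00 hours.

3.00 hours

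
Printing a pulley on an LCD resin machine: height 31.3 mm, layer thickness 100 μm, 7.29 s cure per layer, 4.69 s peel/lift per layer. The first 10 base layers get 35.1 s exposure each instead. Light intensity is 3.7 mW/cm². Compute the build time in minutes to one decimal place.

Layer count = ceil(31.3 / 0.1) = 313.
Bottom layers = 10 × (35.1 + 4.69), so 397.9 s.
Remaining layers: 303 × (7.29 + 4.69) → 3629.94 s.
Sum: 397.9 + 3629.94 = 4027.84 s → 67.1 minutes.

67.1 minutes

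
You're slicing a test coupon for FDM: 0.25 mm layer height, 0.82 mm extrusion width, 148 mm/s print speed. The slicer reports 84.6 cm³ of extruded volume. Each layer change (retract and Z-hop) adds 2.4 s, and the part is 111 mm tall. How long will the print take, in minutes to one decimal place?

Line area: 0.25 × 0.82 → 0.205 mm².
Total extruded path = 84600/0.205 = 412682.9 mm.
Print-move time = 412682.9 / 148, so 2788.4 s.
Layers = ⌈111/0.25⌉ = 444.
Non-print overhead = 444 × 2.4, so 1065.6 s.
Altogether 2788.4 + 1065.6 = 3854 s, i.e. 64.2 minutes.

64.2 minutes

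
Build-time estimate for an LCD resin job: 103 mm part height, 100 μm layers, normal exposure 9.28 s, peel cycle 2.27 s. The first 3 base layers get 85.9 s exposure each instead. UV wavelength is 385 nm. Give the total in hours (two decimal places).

3.37 hours

Layer count = ceil(103 / 0.1) = 1030.
Base layers = 3 × (85.9 + 2.27), so 264.51 s.
Remaining layers: 1027 × (9.28 + 2.27) → 11861.85 s.
Total = 264.51 + 11861.85 = 12126.36 s = 3.37 hours.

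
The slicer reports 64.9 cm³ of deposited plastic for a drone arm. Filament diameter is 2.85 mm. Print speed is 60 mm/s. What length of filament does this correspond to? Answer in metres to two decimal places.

Filament cross-section = π × (2.85/2)² = 6.3794 mm².
L = 64900 mm³ / 6.3794 mm² = 10173.37 mm, i.e. 10.17 m.

10.17 m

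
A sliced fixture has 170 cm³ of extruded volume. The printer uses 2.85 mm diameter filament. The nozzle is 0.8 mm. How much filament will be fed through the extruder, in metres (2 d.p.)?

26.65 m

A = π r² = π × 1.425² = 6.3794 mm².
Length = 170 cm³ / 6.3794 mm² = 170000 / 6.3794 = 26648.27 mm = 26.65 m.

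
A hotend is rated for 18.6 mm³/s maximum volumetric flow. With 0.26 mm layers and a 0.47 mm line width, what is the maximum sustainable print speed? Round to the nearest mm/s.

A = 0.26 × 0.47, so 0.1222 mm².
v_max = Q/A = 18.6/0.1222 = 152.21 mm/s → 152 mm/s.

152 mm/s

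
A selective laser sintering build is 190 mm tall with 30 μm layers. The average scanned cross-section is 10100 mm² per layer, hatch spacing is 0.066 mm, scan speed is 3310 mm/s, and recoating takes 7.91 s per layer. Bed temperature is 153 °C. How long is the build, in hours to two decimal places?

95.26 hours

Layers = ⌈190/0.03⌉ = 6334.
Per-layer scan distance = 10100 / 0.066 = 153030.3 mm.
Laser time per layer = 153030.3 / 3310 = 46.2327 s.
Per-layer time = 46.2327 + 7.91, so 54.1427 s.
Build time = 6334 × 54.1427 = 342939.8618 s = 95.26 hours.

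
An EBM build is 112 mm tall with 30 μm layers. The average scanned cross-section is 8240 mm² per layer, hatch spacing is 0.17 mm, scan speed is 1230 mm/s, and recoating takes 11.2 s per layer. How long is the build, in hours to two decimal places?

Layer count = ceil(112 / 0.03) = 3734.
Scan path per layer = 8240 / 0.17 = 48470.6 mm.
Scan time per layer: 48470.6 / 1230 → 39.407 s.
Per-layer time = 39.407 + 11.2, so 50.607 s.
Total: 3734 × 50.607 s = 188966.538 s → 52.49 hours.

52.49 hours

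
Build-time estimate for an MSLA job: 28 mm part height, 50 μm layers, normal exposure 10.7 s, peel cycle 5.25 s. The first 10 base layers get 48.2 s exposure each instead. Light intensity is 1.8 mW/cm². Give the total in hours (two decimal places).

2.59 hours

Number of layers: 28 / 0.05 → 560 (rounded up).
Base layers = 10 × (48.2 + 5.25), so 534.5 s.
Remaining layers = 550 × (10.7 + 5.25), so 8772.5 s.
Total = 534.5 + 8772.5 = 9307 s = 2.59 hours.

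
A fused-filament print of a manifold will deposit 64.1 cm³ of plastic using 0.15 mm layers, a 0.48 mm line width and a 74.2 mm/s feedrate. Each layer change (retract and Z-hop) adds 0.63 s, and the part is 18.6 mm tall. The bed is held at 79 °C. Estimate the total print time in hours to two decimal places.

Extrusion cross-section = 0.15 × 0.48, so 0.072 mm².
Total extruded path = 64100/0.072 = 890277.8 mm.
Print-move time = 890277.8 / 74.2 = 11998.4 s.
Number of layers: 18.6 / 0.15 → 124 (rounded up).
Layer-change overhead = 124 × 0.63 = 78.12 s.
Altogether 11998.4 + 78.12 = 12076.52 s, i.e. 3.35 hours.

3.35 hours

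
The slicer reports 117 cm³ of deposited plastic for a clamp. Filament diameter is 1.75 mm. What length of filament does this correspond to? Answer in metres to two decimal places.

48.64 m

A = π r² = π × 0.875² = 2.4053 mm².
L = 117000 mm³ / 2.4053 mm² = 48642.58 mm, i.e. 48.64 m.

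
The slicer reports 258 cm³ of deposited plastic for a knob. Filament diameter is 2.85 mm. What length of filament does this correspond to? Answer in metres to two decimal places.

Cross-section of 2.85 mm filament: π·(2.85/2)² = 6.3794 mm².
L = 258000 mm³ / 6.3794 mm² = 40442.67 mm, i.e. 40.44 m.

40.44 m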